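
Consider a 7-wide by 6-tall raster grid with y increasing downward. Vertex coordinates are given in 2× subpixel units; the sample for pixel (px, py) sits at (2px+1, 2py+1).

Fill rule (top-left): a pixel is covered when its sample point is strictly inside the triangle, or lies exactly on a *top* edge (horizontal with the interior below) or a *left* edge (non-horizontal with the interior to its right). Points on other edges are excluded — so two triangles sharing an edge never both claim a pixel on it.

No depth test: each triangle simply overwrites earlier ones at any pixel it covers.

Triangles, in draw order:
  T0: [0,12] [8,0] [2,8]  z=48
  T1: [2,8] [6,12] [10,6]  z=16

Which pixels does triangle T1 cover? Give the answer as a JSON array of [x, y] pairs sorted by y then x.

T0:
  2·area = 8  (B↔C swapped to make it positive)
  edge (0, 12)→(2, 8): d=(2,-4) top-left  bias=+0
  edge (2, 8)→(8, 0): d=(6,-8) top-left  bias=+0
  edge (8, 0)→(0, 12): d=(-8,12) right/bottom  bias=-1
    (1,3)@(3, 7): e=[2,2,4] → █
    (2,3)@(5, 7): e=[10,18,-20] → ·
    (1,4)@(3, 9): e=[6,14,-12] → ·
  covered (1 px):
    · · · · · · ·
    · · · · · · ·
    · · · · · · ·
    · █ · · · · ·
    · · · · · · ·
    · · · · · · ·
T1:
  2·area = 40  (B↔C swapped to make it positive)
  edge (2, 8)→(10, 6): d=(8,-2) top-left  bias=+0
  edge (10, 6)→(6, 12): d=(-4,6) right/bottom  bias=-1
  edge (6, 12)→(2, 8): d=(-4,-4) top-left  bias=+0
    (0,3)@(1, 7): e=[-10,50,0] → ·  [on edge]
    (3,3)@(7, 7): e=[2,14,24] → █
    (4,3)@(9, 7): e=[6,2,32] → █
    (5,3)@(11, 7): e=[10,-10,40] → ·
    (1,4)@(3, 9): e=[10,30,0] → █  [on edge]
    (2,4)@(5, 9): e=[14,18,8] → █
    (4,4)@(9, 9): e=[22,-6,24] → ·
    (1,5)@(3, 11): e=[26,22,-8] → ·
    (2,5)@(5, 11): e=[30,10,0] → █  [on edge]
    (3,5)@(7, 11): e=[34,-2,8] → ·
  covered (6 px):
    · · · · · · ·
    · · · · · · ·
    · · · · · · ·
    · · · █ █ · ·
    · █ █ █ · · ·
    · · █ · · · ·

Final: [[3,3],[4,3],[1,4],[2,4],[3,4],[2,5]]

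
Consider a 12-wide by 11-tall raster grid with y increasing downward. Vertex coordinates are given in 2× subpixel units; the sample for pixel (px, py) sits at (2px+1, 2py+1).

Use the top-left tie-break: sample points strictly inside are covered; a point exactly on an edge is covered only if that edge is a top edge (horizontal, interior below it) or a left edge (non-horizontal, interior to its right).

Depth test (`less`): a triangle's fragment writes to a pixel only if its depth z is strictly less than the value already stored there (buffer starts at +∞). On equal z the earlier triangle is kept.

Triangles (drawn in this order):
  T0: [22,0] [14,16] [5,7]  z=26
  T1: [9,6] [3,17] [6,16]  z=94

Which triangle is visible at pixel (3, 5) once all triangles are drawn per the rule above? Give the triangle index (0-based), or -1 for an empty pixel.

T0:
  2·area = 216
  edge (22, 0)→(14, 16): d=(-8,16) right/bottom  bias=-1
  edge (14, 16)→(5, 7): d=(-9,-9) top-left  bias=+0
  edge (5, 7)→(22, 0): d=(17,-7) top-left  bias=+0
    (10,0)@(21, 1): e=[8,198,10] → X
    (11,0)@(23, 1): e=[-24,216,24] → .
    (0,1)@(1, 3): e=[312,0,-96] → .  [on edge]
    (7,1)@(15, 3): e=[88,126,2] → X
    (8,1)@(17, 3): e=[56,144,16] → X
    (9,1)@(19, 3): e=[24,162,30] → X
    (10,1)@(21, 3): e=[-8,180,44] → .
    (1,2)@(3, 5): e=[264,0,-48] → .  [on edge]
    (5,2)@(11, 5): e=[136,72,8] → X
    (6,2)@(13, 5): e=[104,90,22] → X
    (10,2)@(21, 5): e=[-24,162,78] → .
    (2,3)@(5, 7): e=[216,0,0] → X  [on edge]
    (3,4)@(7, 9): e=[168,0,48] → X  [on edge]
    (4,5)@(9, 11): e=[120,0,96] → X  [on edge]
    (5,6)@(11, 13): e=[72,0,144] → X  [on edge]
    (6,7)@(13, 15): e=[24,0,192] → X  [on edge]
    (7,8)@(15, 17): e=[-24,0,240] → .  [on edge]
    (8,9)@(17, 19): e=[-72,0,288] → .  [on edge]
    (9,10)@(19, 21): e=[-120,0,336] → .  [on edge]
  covered (30 px):
    . . . . . . . . . . X .
    . . . . . . . X X X . .
    . . . . . X X X X X . .
    . . X X X X X X X . . .
    . . . X X X X X X . . .
    . . . . X X X X . . . .
    . . . . . X X X . . . .
    . . . . . . X . . . . .
    . . . . . . . . . . . .
    . . . . . . . . . . . .
    . . . . . . . . . . . .
T1:
  2·area = 27  (B↔C swapped to make it positive)
  edge (9, 6)→(6, 16): d=(-3,10) right/bottom  bias=-1
  edge (6, 16)→(3, 17): d=(-3,1) right/bottom  bias=-1
  edge (3, 17)→(9, 6): d=(6,-11) top-left  bias=+0
    (3,5)@(7, 11): e=[5,14,8] → X
    (4,5)@(9, 11): e=[-15,12,30] → .
    (10,5)@(21, 11): e=[-135,0,162] → .  [on edge]
    (3,6)@(7, 13): e=[-1,8,20] → .
    (7,6)@(15, 13): e=[-81,0,108] → .  [on edge]
    (2,7)@(5, 15): e=[13,4,10] → X
    (3,7)@(7, 15): e=[-7,2,32] → .
    (4,7)@(9, 15): e=[-27,0,54] → .  [on edge]
    (1,8)@(3, 17): e=[27,0,0] → .  [on edge]
    (2,8)@(5, 17): e=[7,-2,22] → .
  covered (2 px):
    . . . . . . . . . . . .
    . . . . . . . . . . . .
    . . . . . . . . . . . .
    . . . . . . . . . . . .
    . . . . . . . . . . . .
    . . . X . . . . . . . .
    . . . . . . . . . . . .
    . . X . . . . . . . . .
    . . . . . . . . . . . .
    . . . . . . . . . . . .
    . . . . . . . . . . . .

Z-buffer (winner per pixel, '.' = empty):
  . . . . . . . . . . 0 .
  . . . . . . . 0 0 0 . .
  . . . . . 0 0 0 0 0 . .
  . . 0 0 0 0 0 0 0 . . .
  . . . 0 0 0 0 0 0 . . .
  . . . 1 0 0 0 0 . . . .
  . . . . . 0 0 0 . . . .
  . . 1 . . . 0 . . . . .
  . . . . . . . . . . . .
  . . . . . . . . . . . .
  . . . . . . . . . . . .

Answer: 1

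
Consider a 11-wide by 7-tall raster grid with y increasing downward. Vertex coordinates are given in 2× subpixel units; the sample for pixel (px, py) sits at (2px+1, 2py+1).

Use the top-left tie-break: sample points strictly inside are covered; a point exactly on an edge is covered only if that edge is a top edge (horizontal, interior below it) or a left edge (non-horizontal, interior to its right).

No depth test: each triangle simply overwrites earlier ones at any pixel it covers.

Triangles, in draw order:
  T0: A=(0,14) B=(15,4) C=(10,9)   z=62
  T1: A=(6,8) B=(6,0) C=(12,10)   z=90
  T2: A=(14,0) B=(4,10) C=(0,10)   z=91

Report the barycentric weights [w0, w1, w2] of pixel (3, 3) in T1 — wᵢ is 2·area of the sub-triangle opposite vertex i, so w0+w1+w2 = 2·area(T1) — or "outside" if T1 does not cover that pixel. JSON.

T0:
  2·area = 25
  edge (0, 14)→(15, 4): d=(15,-10) top-left  bias=+0
  edge (15, 4)→(10, 9): d=(-5,5) right/bottom  bias=-1
  edge (10, 9)→(0, 14): d=(-10,5) right/bottom  bias=-1
    (5,3)@(11, 7): e=[5,5,15] → █
    (6,3)@(13, 7): e=[25,-5,5] → ·
    (4,4)@(9, 9): e=[15,5,5] → █
    (5,4)@(11, 9): e=[35,-5,-5] → ·
    (2,5)@(5, 11): e=[5,15,5] → █
    (3,5)@(7, 11): e=[25,5,-5] → ·
    (4,5)@(9, 11): e=[45,-5,-15] → ·
    (2,6)@(5, 13): e=[35,5,-15] → ·
  covered (3 px):
    · · · · · · · · · · ·
    · · · · · · · · · · ·
    · · · · · · · · · · ·
    · · · · · █ · · · · ·
    · · · · █ · · · · · ·
    · · █ · · · · · · · ·
    · · · · · · · · · · ·
T1:
  2·area = 48
  edge (6, 8)→(6, 0): d=(0,-8) top-left  bias=+0
  edge (6, 0)→(12, 10): d=(6,10) right/bottom  bias=-1
  edge (12, 10)→(6, 8): d=(-6,-2) top-left  bias=+0
    (3,1)@(7, 3): e=[8,8,32] → █
    (4,1)@(9, 3): e=[24,-12,36] → ·
    (3,2)@(7, 5): e=[8,20,20] → █
    (4,2)@(9, 5): e=[24,0,24] → ·  [on edge]
    (1,3)@(3, 7): e=[-24,72,0] → ·  [on edge]
    (3,3)@(7, 7): e=[8,32,8] → █
    (4,3)@(9, 7): e=[24,12,12] → █
    (5,3)@(11, 7): e=[40,-8,16] → ·
    (3,4)@(7, 9): e=[8,44,-4] → ·
    (4,4)@(9, 9): e=[24,24,0] → █  [on edge]
    (5,4)@(11, 9): e=[40,4,4] → █
    (6,4)@(13, 9): e=[56,-16,8] → ·
    (7,5)@(15, 11): e=[72,-24,0] → ·  [on edge]
    (10,6)@(21, 13): e=[120,-72,0] → ·  [on edge]
  covered (6 px):
    · · · · · · · · · · ·
    · · · █ · · · · · · ·
    · · · █ · · · · · · ·
    · · · █ █ · · · · · ·
    · · · · █ █ · · · · ·
    · · · · · · · · · · ·
    · · · · · · · · · · ·
T2:
  2·area = 40
  edge (14, 0)→(4, 10): d=(-10,10) right/bottom  bias=-1
  edge (4, 10)→(0, 10): d=(-4,0) right/bottom  bias=-1
  edge (0, 10)→(14, 0): d=(14,-10) top-left  bias=+0
    (6,0)@(13, 1): e=[0,36,4] → ·  [on edge]
    (5,1)@(11, 3): e=[0,28,12] → ·  [on edge]
    (3,2)@(7, 5): e=[20,20,0] → █  [on edge]
    (4,2)@(9, 5): e=[0,20,20] → ·  [on edge]
    (2,3)@(5, 7): e=[20,12,8] → █
    (3,3)@(7, 7): e=[0,12,28] → ·  [on edge]
    (1,4)@(3, 9): e=[20,4,16] → █
    (2,4)@(5, 9): e=[0,4,36] → ·  [on edge]
    (1,5)@(3, 11): e=[0,-4,44] → ·  [on edge]
    (0,6)@(1, 13): e=[0,-12,52] → ·  [on edge]
  covered (3 px):
    · · · · · · · · · · ·
    · · · · · · · · · · ·
    · · · █ · · · · · · ·
    · · █ · · · · · · · ·
    · █ · · · · · · · · ·
    · · · · · · · · · · ·
    · · · · · · · · · · ·

Answer: [32,8,8]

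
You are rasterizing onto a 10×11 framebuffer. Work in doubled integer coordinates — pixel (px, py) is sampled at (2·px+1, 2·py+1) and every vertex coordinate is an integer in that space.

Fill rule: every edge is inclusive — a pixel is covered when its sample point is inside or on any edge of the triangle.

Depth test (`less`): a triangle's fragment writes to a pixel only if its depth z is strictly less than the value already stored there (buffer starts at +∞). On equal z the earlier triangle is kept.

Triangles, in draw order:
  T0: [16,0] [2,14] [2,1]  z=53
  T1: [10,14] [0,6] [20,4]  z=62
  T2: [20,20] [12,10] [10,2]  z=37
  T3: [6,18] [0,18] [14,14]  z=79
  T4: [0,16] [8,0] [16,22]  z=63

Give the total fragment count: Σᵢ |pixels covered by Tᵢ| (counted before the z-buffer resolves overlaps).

T0:
  2·area = 182
  edge (16, 0)→(2, 14): d=(-14,14) inclusive
  edge (2, 14)→(2, 1): d=(0,-13) inclusive
  edge (2, 1)→(16, 0): d=(14,-1) inclusive
    (1,0)@(3, 1): e=[168,13,1] → X
    (2,0)@(5, 1): e=[140,39,3] → X
    (3,0)@(7, 1): e=[112,65,5] → X
    (4,0)@(9, 1): e=[84,91,7] → X
    (5,0)@(11, 1): e=[56,117,9] → X
    (6,0)@(13, 1): e=[28,143,11] → X
    (7,0)@(15, 1): e=[0,169,13] → X  [on edge]
    (8,0)@(17, 1): e=[-28,195,15] → .
    (1,1)@(3, 3): e=[140,13,29] → X
    (6,1)@(13, 3): e=[0,143,39] → X  [on edge]
    (7,1)@(15, 3): e=[-28,169,41] → .
    (1,2)@(3, 5): e=[112,13,57] → X
    (5,2)@(11, 5): e=[0,117,65] → X  [on edge]
    (4,3)@(9, 7): e=[0,91,91] → X  [on edge]
    (3,4)@(7, 9): e=[0,65,117] → X  [on edge]
    (2,5)@(5, 11): e=[0,39,143] → X  [on edge]
    (1,6)@(3, 13): e=[0,13,169] → X  [on edge]
    (0,7)@(1, 15): e=[0,-13,195] → .  [on edge]
  covered (28 px):
    . X X X X X X X . .
    . X X X X X X . . .
    . X X X X X . . . .
    . X X X X . . . . .
    . X X X . . . . . .
    . X X . . . . . . .
    . X . . . . . . . .
    . . . . . . . . . .
    . . . . . . . . . .
    . . . . . . . . . .
    . . . . . . . . . .
T1:
  2·area = 180
  edge (10, 14)→(0, 6): d=(-10,-8) inclusive
  edge (0, 6)→(20, 4): d=(20,-2) inclusive
  edge (20, 4)→(10, 14): d=(-10,10) inclusive
    (5,2)@(11, 5): e=[98,2,80] → X
    (6,2)@(13, 5): e=[114,6,60] → X
    (7,2)@(15, 5): e=[130,10,40] → X
    (8,2)@(17, 5): e=[146,14,20] → X
    (9,2)@(19, 5): e=[162,18,0] → X  [on edge]
    (1,3)@(3, 7): e=[14,26,140] → X
    (2,3)@(5, 7): e=[30,30,120] → X
    (3,3)@(7, 7): e=[46,34,100] → X
    (4,3)@(9, 7): e=[62,38,80] → X
    (8,3)@(17, 7): e=[126,54,0] → X  [on edge]
    (9,3)@(19, 7): e=[142,58,-20] → .
    (1,4)@(3, 9): e=[-6,66,120] → .
    (7,4)@(15, 9): e=[90,90,0] → X  [on edge]
    (6,5)@(13, 11): e=[54,126,0] → X  [on edge]
    (5,6)@(11, 13): e=[18,162,0] → X  [on edge]
    (4,7)@(9, 15): e=[-18,198,0] → .  [on edge]
    (3,8)@(7, 17): e=[-54,234,0] → .  [on edge]
    (2,9)@(5, 19): e=[-90,270,0] → .  [on edge]
    (1,10)@(3, 21): e=[-126,306,0] → .  [on edge]
  covered (25 px):
    . . . . . . . . . .
    . . . . . . . . . .
    . . . . . X X X X X
    . X X X X X X X X .
    . . X X X X X X . .
    . . . X X X X . . .
    . . . . X X . . . .
    . . . . . . . . . .
    . . . . . . . . . .
    . . . . . . . . . .
    . . . . . . . . . .
T2:
  2·area = 44
  edge (20, 20)→(12, 10): d=(-8,-10) inclusive
  edge (12, 10)→(10, 2): d=(-2,-8) inclusive
  edge (10, 2)→(20, 20): d=(10,18) inclusive
    (5,2)@(11, 5): e=[30,2,12] → X
    (6,2)@(13, 5): e=[50,18,-24] → .
    (5,3)@(11, 7): e=[14,-2,32] → .
    (6,4)@(13, 9): e=[18,10,16] → X
    (7,4)@(15, 9): e=[38,26,-20] → .
    (6,5)@(13, 11): e=[2,6,36] → X
    (7,5)@(15, 11): e=[22,22,0] → X  [on edge]
    (8,5)@(17, 11): e=[42,38,-36] → .
    (6,6)@(13, 13): e=[-14,2,56] → .
    (7,6)@(15, 13): e=[6,18,20] → X
    (8,6)@(17, 13): e=[26,34,-16] → .
    (7,7)@(15, 15): e=[-10,14,40] → .
  covered (6 px):
    . . . . . . . . . .
    . . . . . . . . . .
    . . . . . X . . . .
    . . . . . . . . . .
    . . . . . . X . . .
    . . . . . . X X . .
    . . . . . . . X . .
    . . . . . . . . X .
    . . . . . . . . . .
    . . . . . . . . . .
    . . . . . . . . . .
T3:
  2·area = 24
  edge (6, 18)→(0, 18): d=(-6,0) inclusive
  edge (0, 18)→(14, 14): d=(14,-4) inclusive
  edge (14, 14)→(6, 18): d=(-8,4) inclusive
    (5,7)@(11, 15): e=[18,2,4] → X
    (6,7)@(13, 15): e=[18,10,-4] → .
    (2,8)@(5, 17): e=[6,6,12] → X
    (3,8)@(7, 17): e=[6,14,4] → X
    (4,8)@(9, 17): e=[6,22,-4] → .
    (5,8)@(11, 17): e=[6,30,-12] → .
    (2,9)@(5, 19): e=[-6,34,-4] → .
    (3,9)@(7, 19): e=[-6,42,-12] → .
  covered (3 px):
    . . . . . . . . . .
    . . . . . . . . . .
    . . . . . . . . . .
    . . . . . . . . . .
    . . . . . . . . . .
    . . . . . . . . . .
    . . . . . . . . . .
    . . . . . X . . . .
    . . X X . . . . . .
    . . . . . . . . . .
    . . . . . . . . . .
T4:
  2·area = 304
  edge (0, 16)→(8, 0): d=(8,-16) inclusive
  edge (8, 0)→(16, 22): d=(8,22) inclusive
  edge (16, 22)→(0, 16): d=(-16,-6) inclusive
    (3,1)@(7, 3): e=[8,46,250] → X
    (4,1)@(9, 3): e=[40,2,262] → X
    (5,1)@(11, 3): e=[72,-42,274] → .
    (3,2)@(7, 5): e=[24,62,218] → X
    (5,2)@(11, 5): e=[88,-26,242] → .
    (2,3)@(5, 7): e=[8,122,174] → X
    (5,3)@(11, 7): e=[104,-10,210] → .
    (2,4)@(5, 9): e=[24,138,142] → X
    (5,4)@(11, 9): e=[120,6,178] → X
    (6,4)@(13, 9): e=[152,-38,190] → .
    (1,5)@(3, 11): e=[8,198,98] → X
    (6,5)@(13, 11): e=[168,-22,158] → .
  covered (38 px):
    . . . . . . . . . .
    . . . X X . . . . .
    . . . X X . . . . .
    . . X X X . . . . .
    . . X X X X . . . .
    . X X X X X . . . .
    . X X X X X . . . .
    X X X X X X X . . .
    . X X X X X X . . .
    . . . . X X X . . .
    . . . . . . . X . .

Answer: 100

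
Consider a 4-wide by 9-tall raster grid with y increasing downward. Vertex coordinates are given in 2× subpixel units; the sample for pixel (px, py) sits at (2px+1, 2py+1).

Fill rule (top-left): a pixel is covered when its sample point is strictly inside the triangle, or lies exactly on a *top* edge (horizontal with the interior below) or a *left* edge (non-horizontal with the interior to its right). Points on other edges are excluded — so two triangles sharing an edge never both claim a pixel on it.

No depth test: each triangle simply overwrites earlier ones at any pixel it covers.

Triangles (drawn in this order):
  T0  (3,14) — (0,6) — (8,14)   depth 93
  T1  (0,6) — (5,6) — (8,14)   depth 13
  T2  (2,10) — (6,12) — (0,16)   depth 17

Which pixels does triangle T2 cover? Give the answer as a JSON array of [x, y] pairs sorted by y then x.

T0:
  2·area = 40
  edge (3, 14)→(0, 6): d=(-3,-8) top-left  bias=+0
  edge (0, 6)→(8, 14): d=(8,8) right/bottom  bias=-1
  edge (8, 14)→(3, 14): d=(-5,0) right/bottom  bias=-1
    (0,3)@(1, 7): e=[5,0,35] → ·  [on edge]
    (1,4)@(3, 9): e=[15,0,25] → ·  [on edge]
    (1,5)@(3, 11): e=[9,16,15] → █
    (2,5)@(5, 11): e=[25,0,15] → ·  [on edge]
    (1,6)@(3, 13): e=[3,32,5] → █
    (2,6)@(5, 13): e=[19,16,5] → █
    (3,6)@(7, 13): e=[35,0,5] → ·  [on edge]
    (1,7)@(3, 15): e=[-3,48,-5] → ·
    (2,7)@(5, 15): e=[13,32,-5] → ·
  covered (3 px):
    · · · ·
    · · · ·
    · · · ·
    · · · ·
    · · · ·
    · █ · ·
    · █ █ ·
    · · · ·
    · · · ·
T1:
  2·area = 40
  edge (0, 6)→(5, 6): d=(5,0) top-left  bias=+0
  edge (5, 6)→(8, 14): d=(3,8) right/bottom  bias=-1
  edge (8, 14)→(0, 6): d=(-8,-8) top-left  bias=+0
    (0,3)@(1, 7): e=[5,35,0] → █  [on edge]
    (1,3)@(3, 7): e=[5,19,16] → █
    (2,3)@(5, 7): e=[5,3,32] → █
    (3,3)@(7, 7): e=[5,-13,48] → ·
    (0,4)@(1, 9): e=[15,41,-16] → ·
    (1,4)@(3, 9): e=[15,25,0] → █  [on edge]
    (3,4)@(7, 9): e=[15,-7,32] → ·
    (1,5)@(3, 11): e=[25,31,-16] → ·
    (2,5)@(5, 11): e=[25,15,0] → █  [on edge]
    (3,5)@(7, 11): e=[25,-1,16] → ·
    (2,6)@(5, 13): e=[35,21,-16] → ·
    (3,6)@(7, 13): e=[35,5,0] → █  [on edge]
  covered (7 px):
    · · · ·
    · · · ·
    · · · ·
    █ █ █ ·
    · █ █ ·
    · · █ ·
    · · · █
    · · · ·
    · · · ·
T2:
  2·area = 28
  edge (2, 10)→(6, 12): d=(4,2) right/bottom  bias=-1
  edge (6, 12)→(0, 16): d=(-6,4) right/bottom  bias=-1
  edge (0, 16)→(2, 10): d=(2,-6) top-left  bias=+0
    (2,0)@(5, 1): e=[-42,70,0] → ·  [on edge]
    (1,3)@(3, 7): e=[-14,42,0] → ·  [on edge]
    (1,5)@(3, 11): e=[2,18,8] → █
    (2,5)@(5, 11): e=[-2,10,20] → ·
    (0,6)@(1, 13): e=[14,14,0] → █  [on edge]
    (2,6)@(5, 13): e=[6,-2,24] → ·
    (0,7)@(1, 15): e=[22,2,4] → █
    (1,7)@(3, 15): e=[18,-6,16] → ·
    (0,8)@(1, 17): e=[30,-10,8] → ·
  covered (4 px):
    · · · ·
    · · · ·
    · · · ·
    · · · ·
    · · · ·
    · █ · ·
    █ █ · ·
    █ · · ·
    · · · ·

Answer: [[1,5],[0,6],[1,6],[0,7]]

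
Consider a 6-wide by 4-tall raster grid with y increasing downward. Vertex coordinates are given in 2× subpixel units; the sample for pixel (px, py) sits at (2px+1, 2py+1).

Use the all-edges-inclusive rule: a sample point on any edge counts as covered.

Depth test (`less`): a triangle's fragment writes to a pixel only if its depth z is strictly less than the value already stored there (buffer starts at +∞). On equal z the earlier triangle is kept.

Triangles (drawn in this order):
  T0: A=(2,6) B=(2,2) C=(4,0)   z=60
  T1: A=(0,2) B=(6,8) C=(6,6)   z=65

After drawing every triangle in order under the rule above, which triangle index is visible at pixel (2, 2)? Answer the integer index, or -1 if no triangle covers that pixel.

T0:
  2·area = 8
  edge (2, 6)→(2, 2): d=(0,-4) inclusive
  edge (2, 2)→(4, 0): d=(2,-2) inclusive
  edge (4, 0)→(2, 6): d=(-2,6) inclusive
    (1,0)@(3, 1): e=[4,0,4] → #  [on edge]
    (2,0)@(5, 1): e=[12,4,-8] → ·
    (0,1)@(1, 3): e=[-4,0,12] → ·  [on edge]
    (1,1)@(3, 3): e=[4,4,0] → #  [on edge]
    (2,1)@(5, 3): e=[12,8,-12] → ·
    (1,2)@(3, 5): e=[4,8,-4] → ·
  covered (2 px):
    · # · · · ·
    · # · · · ·
    · · · · · ·
    · · · · · ·
T1:
  2·area = 12  (B↔C swapped to make it positive)
  edge (0, 2)→(6, 6): d=(6,4) inclusive
  edge (6, 6)→(6, 8): d=(0,2) inclusive
  edge (6, 8)→(0, 2): d=(-6,-6) inclusive
    (0,1)@(1, 3): e=[2,10,0] → #  [on edge]
    (1,1)@(3, 3): e=[-6,6,12] → ·
    (0,2)@(1, 5): e=[14,10,-12] → ·
    (1,2)@(3, 5): e=[6,6,0] → #  [on edge]
    (2,2)@(5, 5): e=[-2,2,12] → ·
    (1,3)@(3, 7): e=[18,6,-12] → ·
    (2,3)@(5, 7): e=[10,2,0] → #  [on edge]
    (3,3)@(7, 7): e=[2,-2,12] → ·
  covered (3 px):
    · · · · · ·
    # · · · · ·
    · # · · · ·
    · · # · · ·

Z-buffer (winner per pixel, '.' = empty):
  . 0 . . . .
  1 0 . . . .
  . 1 . . . .
  . . 1 . . .

Final: -1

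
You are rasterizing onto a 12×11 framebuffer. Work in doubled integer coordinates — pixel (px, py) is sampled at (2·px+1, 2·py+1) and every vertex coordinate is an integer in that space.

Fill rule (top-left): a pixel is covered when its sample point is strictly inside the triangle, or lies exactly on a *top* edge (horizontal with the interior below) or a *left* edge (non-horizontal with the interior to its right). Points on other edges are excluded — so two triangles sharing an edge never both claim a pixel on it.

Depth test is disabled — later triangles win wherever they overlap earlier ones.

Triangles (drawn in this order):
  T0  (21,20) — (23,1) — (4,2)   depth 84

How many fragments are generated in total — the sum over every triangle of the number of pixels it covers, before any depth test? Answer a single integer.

T0:
  2·area = 359  (B↔C swapped to make it positive)
  edge (21, 20)→(4, 2): d=(-17,-18) top-left  bias=+0
  edge (4, 2)→(23, 1): d=(19,-1) top-left  bias=+0
  edge (23, 1)→(21, 20): d=(-2,19) right/bottom  bias=-1
    (11,0)@(23, 1): e=[359,0,0] → ·  [on edge]
    (2,1)@(5, 3): e=[1,20,338] → █
    (3,1)@(7, 3): e=[37,22,300] → █
    (4,1)@(9, 3): e=[73,24,262] → █
    (5,1)@(11, 3): e=[109,26,224] → █
    (6,1)@(13, 3): e=[145,28,186] → █
    (7,1)@(15, 3): e=[181,30,148] → █
    (8,1)@(17, 3): e=[217,32,110] → █
    (9,1)@(19, 3): e=[253,34,72] → █
    (10,1)@(21, 3): e=[289,36,34] → █
    (11,1)@(23, 3): e=[325,38,-4] → ·
    (2,2)@(5, 5): e=[-33,58,334] → ·
  covered (45 px):
    · · · · · · · · · · · ·
    · · █ █ █ █ █ █ █ █ █ ·
    · · · █ █ █ █ █ █ █ █ ·
    · · · · █ █ █ █ █ █ █ ·
    · · · · · █ █ █ █ █ █ ·
    · · · · · · █ █ █ █ █ ·
    · · · · · · · █ █ █ █ ·
    · · · · · · · · █ █ █ ·
    · · · · · · · · · █ █ ·
    · · · · · · · · · · █ ·
    · · · · · · · · · · · ·

Result: 45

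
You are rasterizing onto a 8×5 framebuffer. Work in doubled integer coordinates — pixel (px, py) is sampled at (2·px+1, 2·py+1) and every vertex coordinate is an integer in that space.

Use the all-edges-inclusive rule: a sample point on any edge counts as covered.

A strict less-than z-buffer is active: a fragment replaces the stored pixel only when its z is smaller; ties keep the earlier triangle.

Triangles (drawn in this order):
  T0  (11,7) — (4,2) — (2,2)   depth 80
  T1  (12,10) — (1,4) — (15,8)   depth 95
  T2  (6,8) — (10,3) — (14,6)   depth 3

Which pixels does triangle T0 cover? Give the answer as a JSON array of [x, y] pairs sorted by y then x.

T0:
  2·area = 10  (B↔C swapped to make it positive)
  edge (11, 7)→(2, 2): d=(-9,-5) inclusive
  edge (2, 2)→(4, 2): d=(2,0) inclusive
  edge (4, 2)→(11, 7): d=(7,5) inclusive
    (2,1)@(5, 3): e=[6,2,2] → █
    (3,1)@(7, 3): e=[16,2,-8] → ·
    (2,2)@(5, 5): e=[-12,6,16] → ·
    (5,3)@(11, 7): e=[0,10,0] → █  [on edge]
    (6,3)@(13, 7): e=[10,10,-10] → ·
    (5,4)@(11, 9): e=[-18,14,14] → ·
  covered (2 px):
    · · · · · · · ·
    · · █ · · · · ·
    · · · · · · · ·
    · · · · · █ · ·
    · · · · · · · ·
T1:
  2·area = 40
  edge (12, 10)→(1, 4): d=(-11,-6) inclusive
  edge (1, 4)→(15, 8): d=(14,4) inclusive
  edge (15, 8)→(12, 10): d=(-3,2) inclusive
    (1,2)@(3, 5): e=[1,6,33] → █
    (2,2)@(5, 5): e=[13,-2,29] → ·
    (1,3)@(3, 7): e=[-21,34,27] → ·
    (3,3)@(7, 7): e=[3,18,19] → █
    (4,3)@(9, 7): e=[15,10,15] → █
    (5,3)@(11, 7): e=[27,2,11] → █
    (6,3)@(13, 7): e=[39,-6,7] → ·
    (3,4)@(7, 9): e=[-19,46,13] → ·
    (4,4)@(9, 9): e=[-7,38,9] → ·
    (5,4)@(11, 9): e=[5,30,5] → █
    (6,4)@(13, 9): e=[17,22,1] → █
    (7,4)@(15, 9): e=[29,14,-3] → ·
  covered (6 px):
    · · · · · · · ·
    · · · · · · · ·
    · █ · · · · · ·
    · · · █ █ █ · ·
    · · · · · █ █ ·
T2:
  2·area = 32
  edge (6, 8)→(10, 3): d=(4,-5) inclusive
  edge (10, 3)→(14, 6): d=(4,3) inclusive
  edge (14, 6)→(6, 8): d=(-8,2) inclusive
    (4,2)@(9, 5): e=[3,11,18] → █
    (5,2)@(11, 5): e=[13,5,14] → █
    (6,2)@(13, 5): e=[23,-1,10] → ·
    (3,3)@(7, 7): e=[1,25,6] → █
    (5,3)@(11, 7): e=[21,13,-2] → ·
    (3,4)@(7, 9): e=[9,33,-10] → ·
    (4,4)@(9, 9): e=[19,27,-14] → ·
  covered (4 px):
    · · · · · · · ·
    · · · · · · · ·
    · · · · █ █ · ·
    · · · █ █ · · ·
    · · · · · · · ·

Result: [[2,1],[5,3]]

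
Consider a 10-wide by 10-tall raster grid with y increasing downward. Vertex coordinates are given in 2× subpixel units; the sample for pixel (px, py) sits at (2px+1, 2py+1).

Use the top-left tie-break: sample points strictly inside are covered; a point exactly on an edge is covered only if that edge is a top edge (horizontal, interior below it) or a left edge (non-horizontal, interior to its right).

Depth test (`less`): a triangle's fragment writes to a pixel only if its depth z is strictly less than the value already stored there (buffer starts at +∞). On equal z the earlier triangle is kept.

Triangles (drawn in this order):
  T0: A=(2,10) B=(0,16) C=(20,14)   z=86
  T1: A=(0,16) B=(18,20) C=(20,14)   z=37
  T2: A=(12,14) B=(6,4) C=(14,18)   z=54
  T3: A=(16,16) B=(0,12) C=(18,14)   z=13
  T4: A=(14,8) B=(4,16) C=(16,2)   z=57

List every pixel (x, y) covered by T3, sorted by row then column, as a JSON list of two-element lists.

T0:
  2·area = 116  (B↔C swapped to make it positive)
  edge (2, 10)→(20, 14): d=(18,4) right/bottom  bias=-1
  edge (20, 14)→(0, 16): d=(-20,2) right/bottom  bias=-1
  edge (0, 16)→(2, 10): d=(2,-6) top-left  bias=+0
    (2,0)@(5, 1): e=[-174,290,0] → .  [on edge]
    (1,3)@(3, 7): e=[-58,174,0] → .  [on edge]
    (1,5)@(3, 11): e=[14,94,8] → X
    (2,5)@(5, 11): e=[6,90,20] → X
    (3,5)@(7, 11): e=[-2,86,32] → .
    (0,6)@(1, 13): e=[58,58,0] → X  [on edge]
    (3,6)@(7, 13): e=[34,46,36] → X
    (4,6)@(9, 13): e=[26,42,48] → X
    (5,6)@(11, 13): e=[18,38,60] → X
    (6,6)@(13, 13): e=[10,34,72] → X
    (7,6)@(15, 13): e=[2,30,84] → X
    (8,6)@(17, 13): e=[-6,26,96] → .
  covered (15 px):
    . . . . . . . . . .
    . . . . . . . . . .
    . . . . . . . . . .
    . . . . . . . . . .
    . . . . . . . . . .
    . X X . . . . . . .
    X X X X X X X X . .
    X X X X X . . . . .
    . . . . . . . . . .
    . . . . . . . . . .
T1:
  2·area = 116  (B↔C swapped to make it positive)
  edge (0, 16)→(20, 14): d=(20,-2) top-left  bias=+0
  edge (20, 14)→(18, 20): d=(-2,6) right/bottom  bias=-1
  edge (18, 20)→(0, 16): d=(-18,-4) top-left  bias=+0
    (5,7)@(11, 15): e=[2,52,62] → X
    (6,7)@(13, 15): e=[6,40,70] → X
    (7,7)@(15, 15): e=[10,28,78] → X
    (8,7)@(17, 15): e=[14,16,86] → X
    (9,7)@(19, 15): e=[18,4,94] → X
    (2,8)@(5, 17): e=[30,84,2] → X
    (3,8)@(7, 17): e=[34,72,10] → X
    (4,8)@(9, 17): e=[38,60,18] → X
    (9,8)@(19, 17): e=[58,0,58] → .  [on edge]
    (2,9)@(5, 19): e=[70,80,-34] → .
    (3,9)@(7, 19): e=[74,68,-26] → .
    (4,9)@(9, 19): e=[78,56,-18] → .
  covered (14 px):
    . . . . . . . . . .
    . . . . . . . . . .
    . . . . . . . . . .
    . . . . . . . . . .
    . . . . . . . . . .
    . . . . . . . . . .
    . . . . . . . . . .
    . . . . . X X X X X
    . . X X X X X X X .
    . . . . . . . X X .
T2:
  2·area = 4  (B↔C swapped to make it positive)
  edge (12, 14)→(14, 18): d=(2,4) right/bottom  bias=-1
  edge (14, 18)→(6, 4): d=(-8,-14) top-left  bias=+0
  edge (6, 4)→(12, 14): d=(6,10) right/bottom  bias=-1
    (4,4)@(9, 9): e=[2,2,0] → .  [on edge]
    (7,9)@(15, 19): e=[-2,6,0] → .  [on edge]
  covered (0 px):
    . . . . . . . . . .
    . . . . . . . . . .
    . . . . . . . . . .
    . . . . . . . . . .
    . . . . . . . . . .
    . . . . . . . . . .
    . . . . . . . . . .
    . . . . . . . . . .
    . . . . . . . . . .
    . . . . . . . . . .
T3:
  2·area = 40
  edge (16, 16)→(0, 12): d=(-16,-4) top-left  bias=+0
  edge (0, 12)→(18, 14): d=(18,2) right/bottom  bias=-1
  edge (18, 14)→(16, 16): d=(-2,2) right/bottom  bias=-1
    (2,6)@(5, 13): e=[4,8,28] → X
    (3,6)@(7, 13): e=[12,4,24] → X
    (4,6)@(9, 13): e=[20,0,20] → .  [on edge]
    (9,6)@(19, 13): e=[60,-20,0] → .  [on edge]
    (2,7)@(5, 15): e=[-28,44,24] → .
    (3,7)@(7, 15): e=[-20,40,20] → .
    (6,7)@(13, 15): e=[4,28,8] → X
    (7,7)@(15, 15): e=[12,24,4] → X
    (8,7)@(17, 15): e=[20,20,0] → .  [on edge]
    (6,8)@(13, 17): e=[-28,64,4] → .
    (7,8)@(15, 17): e=[-20,60,0] → .  [on edge]
    (6,9)@(13, 19): e=[-60,100,0] → .  [on edge]
  covered (4 px):
    . . . . . . . . . .
    . . . . . . . . . .
    . . . . . . . . . .
    . . . . . . . . . .
    . . . . . . . . . .
    . . . . . . . . . .
    . . X X . . . . . .
    . . . . . . X X . .
    . . . . . . . . . .
    . . . . . . . . . .
T4:
  2·area = 44
  edge (14, 8)→(4, 16): d=(-10,8) right/bottom  bias=-1
  edge (4, 16)→(16, 2): d=(12,-14) top-left  bias=+0
  edge (16, 2)→(14, 8): d=(-2,6) right/bottom  bias=-1
    (7,2)@(15, 5): e=[22,22,0] → .  [on edge]
    (6,3)@(13, 7): e=[18,18,8] → X
    (7,3)@(15, 7): e=[2,46,-4] → .
    (5,4)@(11, 9): e=[14,14,16] → X
    (6,4)@(13, 9): e=[-2,42,4] → .
    (4,5)@(9, 11): e=[10,10,24] → X
    (5,5)@(11, 11): e=[-6,38,12] → .
    (6,5)@(13, 11): e=[-22,66,0] → .  [on edge]
    (3,6)@(7, 13): e=[6,6,32] → X
    (4,6)@(9, 13): e=[-10,34,20] → .
    (2,7)@(5, 15): e=[2,2,40] → X
    (3,7)@(7, 15): e=[-14,30,28] → .
    (5,8)@(11, 17): e=[-66,110,0] → .  [on edge]
  covered (5 px):
    . . . . . . . . . .
    . . . . . . . . . .
    . . . . . . . . . .
    . . . . . . X . . .
    . . . . . X . . . .
    . . . . X . . . . .
    . . . X . . . . . .
    . . X . . . . . . .
    . . . . . . . . . .
    . . . . . . . . . .

Final: [[2,6],[3,6],[6,7],[7,7]]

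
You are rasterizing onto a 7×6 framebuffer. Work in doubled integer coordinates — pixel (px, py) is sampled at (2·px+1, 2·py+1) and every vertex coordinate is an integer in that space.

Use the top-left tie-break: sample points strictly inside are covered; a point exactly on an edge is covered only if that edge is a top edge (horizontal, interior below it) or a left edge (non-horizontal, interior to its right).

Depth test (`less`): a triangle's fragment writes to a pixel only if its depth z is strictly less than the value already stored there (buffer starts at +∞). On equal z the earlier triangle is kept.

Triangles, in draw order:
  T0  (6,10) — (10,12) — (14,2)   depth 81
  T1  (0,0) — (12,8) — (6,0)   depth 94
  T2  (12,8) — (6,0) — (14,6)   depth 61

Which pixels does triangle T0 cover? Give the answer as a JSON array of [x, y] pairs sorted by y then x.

T0:
  2·area = 48  (B↔C swapped to make it positive)
  edge (6, 10)→(14, 2): d=(8,-8) top-left  bias=+0
  edge (14, 2)→(10, 12): d=(-4,10) right/bottom  bias=-1
  edge (10, 12)→(6, 10): d=(-4,-2) top-left  bias=+0
    (6,1)@(13, 3): e=[0,6,42] → #  [on edge]
    (5,2)@(11, 5): e=[0,18,30] → #  [on edge]
    (6,2)@(13, 5): e=[16,-2,34] → ·
    (4,3)@(9, 7): e=[0,30,18] → #  [on edge]
    (6,3)@(13, 7): e=[32,-10,26] → ·
    (3,4)@(7, 9): e=[0,42,6] → #  [on edge]
    (6,4)@(13, 9): e=[48,-18,18] → ·
    (2,5)@(5, 11): e=[0,54,-6] → ·  [on edge]
    (3,5)@(7, 11): e=[16,34,-2] → ·
    (4,5)@(9, 11): e=[32,14,2] → #
    (5,5)@(11, 11): e=[48,-6,6] → ·
  covered (8 px):
    · · · · · · ·
    · · · · · · #
    · · · · · # ·
    · · · · # # ·
    · · · # # # ·
    · · · · # · ·
T1:
  2·area = 48  (B↔C swapped to make it positive)
  edge (0, 0)→(6, 0): d=(6,0) top-left  bias=+0
  edge (6, 0)→(12, 8): d=(6,8) right/bottom  bias=-1
  edge (12, 8)→(0, 0): d=(-12,-8) top-left  bias=+0
    (1,0)@(3, 1): e=[6,30,12] → #
    (2,0)@(5, 1): e=[6,14,28] → #
    (3,0)@(7, 1): e=[6,-2,44] → ·
    (1,1)@(3, 3): e=[18,42,-12] → ·
    (2,1)@(5, 3): e=[18,26,4] → #
    (3,1)@(7, 3): e=[18,10,20] → #
    (4,1)@(9, 3): e=[18,-6,36] → ·
    (2,2)@(5, 5): e=[30,38,-20] → ·
    (3,2)@(7, 5): e=[30,22,-4] → ·
    (4,2)@(9, 5): e=[30,6,12] → #
    (5,2)@(11, 5): e=[30,-10,28] → ·
    (4,3)@(9, 7): e=[42,18,-12] → ·
  covered (6 px):
    · # # · · · ·
    · · # # · · ·
    · · · · # · ·
    · · · · · # ·
    · · · · · · ·
    · · · · · · ·
T2:
  2·area = 28
  edge (12, 8)→(6, 0): d=(-6,-8) top-left  bias=+0
  edge (6, 0)→(14, 6): d=(8,6) right/bottom  bias=-1
  edge (14, 6)→(12, 8): d=(-2,2) right/bottom  bias=-1
    (3,0)@(7, 1): e=[2,2,24] → #
    (4,0)@(9, 1): e=[18,-10,20] → ·
    (3,1)@(7, 3): e=[-10,18,20] → ·
    (4,1)@(9, 3): e=[6,6,16] → #
    (5,1)@(11, 3): e=[22,-6,12] → ·
    (4,2)@(9, 5): e=[-6,22,12] → ·
    (5,2)@(11, 5): e=[10,10,8] → #
    (6,2)@(13, 5): e=[26,-2,4] → ·
    (5,3)@(11, 7): e=[-2,26,4] → ·
    (6,3)@(13, 7): e=[14,14,0] → ·  [on edge]
    (5,4)@(11, 9): e=[-14,42,0] → ·  [on edge]
    (4,5)@(9, 11): e=[-42,70,0] → ·  [on edge]
  covered (3 px):
    · · · # · · ·
    · · · · # · ·
    · · · · · # ·
    · · · · · · ·
    · · · · · · ·
    · · · · · · ·

Result: [[6,1],[5,2],[4,3],[5,3],[3,4],[4,4],[5,4],[4,5]]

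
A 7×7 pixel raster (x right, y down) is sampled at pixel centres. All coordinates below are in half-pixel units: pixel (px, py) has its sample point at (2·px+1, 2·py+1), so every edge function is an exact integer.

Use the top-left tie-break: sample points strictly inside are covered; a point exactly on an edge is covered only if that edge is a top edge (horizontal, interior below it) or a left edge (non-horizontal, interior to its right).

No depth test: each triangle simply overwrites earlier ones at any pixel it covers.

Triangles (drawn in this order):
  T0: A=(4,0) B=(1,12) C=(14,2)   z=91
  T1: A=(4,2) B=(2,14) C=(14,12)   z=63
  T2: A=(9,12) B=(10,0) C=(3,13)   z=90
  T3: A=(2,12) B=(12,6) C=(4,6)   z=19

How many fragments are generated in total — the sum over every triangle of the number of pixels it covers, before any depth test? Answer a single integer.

T0:
  2·area = 126  (B↔C swapped to make it positive)
  edge (4, 0)→(14, 2): d=(10,2) right/bottom  bias=-1
  edge (14, 2)→(1, 12): d=(-13,10) right/bottom  bias=-1
  edge (1, 12)→(4, 0): d=(3,-12) top-left  bias=+0
    (2,0)@(5, 1): e=[8,103,15] → X
    (3,0)@(7, 1): e=[4,83,39] → X
    (4,0)@(9, 1): e=[0,63,63] → .  [on edge]
    (2,1)@(5, 3): e=[28,77,21] → X
    (4,1)@(9, 3): e=[20,37,69] → X
    (5,1)@(11, 3): e=[16,17,93] → X
    (6,1)@(13, 3): e=[12,-3,117] → .
    (1,2)@(3, 5): e=[52,71,3] → X
    (5,2)@(11, 5): e=[36,-9,99] → .
    (1,3)@(3, 7): e=[72,45,9] → X
    (4,3)@(9, 7): e=[60,-15,81] → .
    (1,4)@(3, 9): e=[92,19,15] → X
  covered (14 px):
    . . X X . . .
    . . X X X X .
    . X X X X . .
    . X X X . . .
    . X . . . . .
    . . . . . . .
    . . . . . . .
T1:
  2·area = 140  (B↔C swapped to make it positive)
  edge (4, 2)→(14, 12): d=(10,10) right/bottom  bias=-1
  edge (14, 12)→(2, 14): d=(-12,2) right/bottom  bias=-1
  edge (2, 14)→(4, 2): d=(2,-12) top-left  bias=+0
    (1,0)@(3, 1): e=[0,154,-14] → .  [on edge]
    (2,1)@(5, 3): e=[0,126,14] → .  [on edge]
    (2,2)@(5, 5): e=[20,102,18] → X
    (3,2)@(7, 5): e=[0,98,42] → .  [on edge]
    (2,3)@(5, 7): e=[40,78,22] → X
    (3,3)@(7, 7): e=[20,74,46] → X
    (4,3)@(9, 7): e=[0,70,70] → .  [on edge]
    (1,4)@(3, 9): e=[80,58,2] → X
    (4,4)@(9, 9): e=[20,46,74] → X
    (5,4)@(11, 9): e=[0,42,98] → .  [on edge]
    (1,5)@(3, 11): e=[100,34,6] → X
    (5,5)@(11, 11): e=[20,18,102] → X
    (6,5)@(13, 11): e=[0,14,126] → .  [on edge]
  covered (15 px):
    . . . . . . .
    . . . . . . .
    . . X . . . .
    . . X X . . .
    . X X X X . .
    . X X X X X .
    . X X X . . .
T2:
  2·area = 71  (B↔C swapped to make it positive)
  edge (9, 12)→(3, 13): d=(-6,1) right/bottom  bias=-1
  edge (3, 13)→(10, 0): d=(7,-13) top-left  bias=+0
  edge (10, 0)→(9, 12): d=(-1,12) right/bottom  bias=-1
    (4,1)@(9, 3): e=[54,8,9] → X
    (5,1)@(11, 3): e=[52,34,-15] → .
    (4,2)@(9, 5): e=[42,22,7] → X
    (5,2)@(11, 5): e=[40,48,-17] → .
    (3,3)@(7, 7): e=[32,10,29] → X
    (5,3)@(11, 7): e=[28,62,-19] → .
    (3,4)@(7, 9): e=[20,24,27] → X
    (5,4)@(11, 9): e=[16,76,-21] → .
    (2,5)@(5, 11): e=[10,12,49] → X
    (5,5)@(11, 11): e=[4,90,-23] → .
    (1,6)@(3, 13): e=[0,0,71] → .  [on edge]
    (2,6)@(5, 13): e=[-2,26,47] → .
  covered (9 px):
    . . . . . . .
    . . . . X . .
    . . . . X . .
    . . . X X . .
    . . . X X . .
    . . X X X . .
    . . . . . . .
T3:
  2·area = 48  (B↔C swapped to make it positive)
  edge (2, 12)→(4, 6): d=(2,-6) top-left  bias=+0
  edge (4, 6)→(12, 6): d=(8,0) top-left  bias=+0
  edge (12, 6)→(2, 12): d=(-10,6) right/bottom  bias=-1
    (2,1)@(5, 3): e=[0,-24,72] → .  [on edge]
    (2,3)@(5, 7): e=[8,8,32] → X
    (3,3)@(7, 7): e=[20,8,20] → X
    (4,3)@(9, 7): e=[32,8,8] → X
    (5,3)@(11, 7): e=[44,8,-4] → .
    (1,4)@(3, 9): e=[0,24,24] → X  [on edge]
    (3,4)@(7, 9): e=[24,24,0] → .  [on edge]
    (4,4)@(9, 9): e=[36,24,-12] → .
    (1,5)@(3, 11): e=[4,40,4] → X
    (2,5)@(5, 11): e=[16,40,-8] → .
    (1,6)@(3, 13): e=[8,56,-16] → .
  covered (6 px):
    . . . . . . .
    . . . . . . .
    . . . . . . .
    . . X X X . .
    . X X . . . .
    . X . . . . .
    . . . . . . .

Result: 44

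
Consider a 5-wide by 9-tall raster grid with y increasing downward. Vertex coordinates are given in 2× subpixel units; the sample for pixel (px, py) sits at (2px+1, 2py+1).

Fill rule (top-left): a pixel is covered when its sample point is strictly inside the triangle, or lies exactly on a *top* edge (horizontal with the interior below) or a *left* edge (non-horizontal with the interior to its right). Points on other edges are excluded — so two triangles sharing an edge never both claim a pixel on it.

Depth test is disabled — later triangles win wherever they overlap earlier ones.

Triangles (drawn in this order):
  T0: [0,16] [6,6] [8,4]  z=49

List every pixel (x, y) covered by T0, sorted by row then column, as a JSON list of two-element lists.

T0:
  2·area = 8
  edge (0, 16)→(6, 6): d=(6,-10) top-left  bias=+0
  edge (6, 6)→(8, 4): d=(2,-2) top-left  bias=+0
  edge (8, 4)→(0, 16): d=(-8,12) right/bottom  bias=-1
    (4,0)@(9, 1): e=[0,-4,12] → .  [on edge]
    (4,1)@(9, 3): e=[12,0,-4] → .  [on edge]
    (3,2)@(7, 5): e=[4,0,4] → X  [on edge]
    (4,2)@(9, 5): e=[24,4,-20] → .
    (2,3)@(5, 7): e=[-4,0,12] → .  [on edge]
    (3,3)@(7, 7): e=[16,4,-12] → .
    (1,4)@(3, 9): e=[-12,0,20] → .  [on edge]
    (0,5)@(1, 11): e=[-20,0,28] → .  [on edge]
    (1,5)@(3, 11): e=[0,4,4] → X  [on edge]
    (2,5)@(5, 11): e=[20,8,-20] → .
    (1,6)@(3, 13): e=[12,8,-12] → .
  covered (2 px):
    . . . . .
    . . . . .
    . . . X .
    . . . . .
    . . . . .
    . X . . .
    . . . . .
    . . . . .
    . . . . .

Answer: [[3,2],[1,5]]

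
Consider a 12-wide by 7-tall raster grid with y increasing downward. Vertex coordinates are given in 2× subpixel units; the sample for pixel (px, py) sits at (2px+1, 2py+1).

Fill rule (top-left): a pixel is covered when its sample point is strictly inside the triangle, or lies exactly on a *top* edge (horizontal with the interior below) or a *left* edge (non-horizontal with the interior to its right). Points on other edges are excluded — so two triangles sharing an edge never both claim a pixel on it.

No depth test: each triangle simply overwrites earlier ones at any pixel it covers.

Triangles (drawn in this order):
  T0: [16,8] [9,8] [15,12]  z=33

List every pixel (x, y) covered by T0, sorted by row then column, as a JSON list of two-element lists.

T0:
  2·area = 28  (B↔C swapped to make it positive)
  edge (16, 8)→(15, 12): d=(-1,4) right/bottom  bias=-1
  edge (15, 12)→(9, 8): d=(-6,-4) top-left  bias=+0
  edge (9, 8)→(16, 8): d=(7,0) top-left  bias=+0
    (5,4)@(11, 9): e=[19,2,7] → █
    (6,4)@(13, 9): e=[11,10,7] → █
    (7,4)@(15, 9): e=[3,18,7] → █
    (8,4)@(17, 9): e=[-5,26,7] → ·
    (5,5)@(11, 11): e=[17,-10,21] → ·
    (6,5)@(13, 11): e=[9,-2,21] → ·
    (7,5)@(15, 11): e=[1,6,21] → █
    (8,5)@(17, 11): e=[-7,14,21] → ·
    (7,6)@(15, 13): e=[-1,-6,35] → ·
  covered (4 px):
    · · · · · · · · · · · ·
    · · · · · · · · · · · ·
    · · · · · · · · · · · ·
    · · · · · · · · · · · ·
    · · · · · █ █ █ · · · ·
    · · · · · · · █ · · · ·
    · · · · · · · · · · · ·

Final: [[5,4],[6,4],[7,4],[7,5]]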